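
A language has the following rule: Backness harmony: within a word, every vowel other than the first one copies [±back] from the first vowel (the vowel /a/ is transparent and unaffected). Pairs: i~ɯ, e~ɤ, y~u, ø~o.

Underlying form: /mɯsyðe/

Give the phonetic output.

/y/ harmonizes with /ɯ/ ([+back]) → [u]
/e/ harmonizes with /ɯ/ ([+back]) → [ɤ]

[mɯsuðɤ]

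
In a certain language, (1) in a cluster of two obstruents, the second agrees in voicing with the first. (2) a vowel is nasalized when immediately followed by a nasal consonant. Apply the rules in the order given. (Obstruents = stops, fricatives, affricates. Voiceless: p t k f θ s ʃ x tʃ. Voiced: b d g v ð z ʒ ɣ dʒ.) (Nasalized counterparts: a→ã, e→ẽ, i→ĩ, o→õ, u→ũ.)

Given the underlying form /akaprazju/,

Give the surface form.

Rule 1: no segment meets the rule's conditions; no change.
After rule 1: akaprazju
Rule 2: no segment meets the rule's conditions; no change.

[akaprazju]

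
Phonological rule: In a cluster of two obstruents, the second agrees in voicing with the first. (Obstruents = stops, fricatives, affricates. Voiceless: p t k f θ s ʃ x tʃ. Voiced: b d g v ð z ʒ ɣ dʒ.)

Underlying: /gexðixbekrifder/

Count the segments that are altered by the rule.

/ð/ after /x/ (voiceless) → [θ]
/b/ after /x/ (voiceless) → [p]
/d/ after /f/ (voiceless) → [t]
3 segments change.

3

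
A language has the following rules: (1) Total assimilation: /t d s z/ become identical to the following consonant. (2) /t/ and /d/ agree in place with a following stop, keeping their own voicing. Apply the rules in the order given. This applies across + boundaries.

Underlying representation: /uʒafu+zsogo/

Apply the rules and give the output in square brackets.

Rule 1: /z/ before /s/ → [s] (total assimilation)
After rule 1: uʒafu+ssogo
Rule 2: no segment meets the rule's conditions; no change.

[uʒafu+ssogo]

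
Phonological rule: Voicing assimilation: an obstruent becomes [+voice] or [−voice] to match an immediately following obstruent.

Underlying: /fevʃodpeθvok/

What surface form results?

/v/ before /ʃ/ (voiceless) → [f]
/d/ before /p/ (voiceless) → [t]
/θ/ before /v/ (voiced) → [ð]

[fefʃotpeðvok]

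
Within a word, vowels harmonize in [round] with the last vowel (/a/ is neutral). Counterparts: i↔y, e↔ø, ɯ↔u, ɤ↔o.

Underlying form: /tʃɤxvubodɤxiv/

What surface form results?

/u/ harmonizes with /i/ ([-round]) → [ɯ]
/o/ harmonizes with /i/ ([-round]) → [ɤ]

[tʃɤxvɯbɤdɤxiv]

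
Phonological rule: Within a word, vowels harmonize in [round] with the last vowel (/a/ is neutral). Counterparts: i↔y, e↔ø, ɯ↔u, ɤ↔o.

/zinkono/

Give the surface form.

[zynkono]

/i/ harmonizes with /o/ ([+round]) → [y]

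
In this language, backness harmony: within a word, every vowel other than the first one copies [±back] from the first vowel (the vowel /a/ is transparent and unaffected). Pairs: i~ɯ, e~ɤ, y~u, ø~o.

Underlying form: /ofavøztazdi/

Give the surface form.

[ofavoztazdɯ]

/ø/ harmonizes with /o/ ([+back]) → [o]
/i/ harmonizes with /o/ ([+back]) → [ɯ]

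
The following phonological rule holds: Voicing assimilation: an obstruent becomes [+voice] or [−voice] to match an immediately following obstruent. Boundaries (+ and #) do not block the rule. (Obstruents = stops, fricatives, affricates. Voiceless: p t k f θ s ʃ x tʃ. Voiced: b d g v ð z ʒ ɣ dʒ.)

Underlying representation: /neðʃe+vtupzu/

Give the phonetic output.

/ð/ before /ʃ/ (voiceless) → [θ]
/v/ before /t/ (voiceless) → [f]
/p/ before /z/ (voiced) → [b]

[neθʃe+ftubzu]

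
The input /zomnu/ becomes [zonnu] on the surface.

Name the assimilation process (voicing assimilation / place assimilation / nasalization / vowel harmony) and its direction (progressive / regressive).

/m/→[n].
Each target copies a feature from the following segment, so the direction is regressive.

place assimilation, regressive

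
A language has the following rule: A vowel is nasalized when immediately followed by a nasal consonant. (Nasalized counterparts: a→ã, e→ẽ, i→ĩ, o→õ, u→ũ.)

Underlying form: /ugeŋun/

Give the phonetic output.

[ugẽŋũn]

/e/ before nasal /ŋ/ → [ẽ]
/u/ before nasal /n/ → [ũ]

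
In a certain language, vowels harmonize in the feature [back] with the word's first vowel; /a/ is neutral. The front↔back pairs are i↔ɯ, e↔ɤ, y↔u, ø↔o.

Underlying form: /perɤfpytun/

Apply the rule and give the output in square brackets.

[perefpytyn]

/ɤ/ harmonizes with /e/ ([-back]) → [e]
/u/ harmonizes with /e/ ([-back]) → [y]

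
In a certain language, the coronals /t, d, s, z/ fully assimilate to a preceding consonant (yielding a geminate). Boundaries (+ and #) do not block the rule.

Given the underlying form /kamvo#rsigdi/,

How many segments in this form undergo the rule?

2

/s/ after /r/ → [r] (total assimilation)
/d/ after /g/ → [g] (total assimilation)
2 segments change.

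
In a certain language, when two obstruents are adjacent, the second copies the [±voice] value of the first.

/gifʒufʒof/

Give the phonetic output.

/ʒ/ after /f/ (voiceless) → [ʃ]
/ʒ/ after /f/ (voiceless) → [ʃ]

[gifʃufʃof]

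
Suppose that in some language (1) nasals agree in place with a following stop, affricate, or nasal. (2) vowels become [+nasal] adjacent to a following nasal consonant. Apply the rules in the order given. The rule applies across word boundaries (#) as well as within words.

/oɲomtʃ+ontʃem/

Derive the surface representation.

Rule 1: /m/ before /tʃ/ (palatal) → [ɲ]
Rule 1: /n/ before /tʃ/ (palatal) → [ɲ]
After rule 1: oɲoɲtʃ+oɲtʃem
Rule 2: /o/ before nasal /ɲ/ → [õ]
Rule 2: /o/ before nasal /ɲ/ → [õ]
Rule 2: /o/ before nasal /ɲ/ → [õ]
Rule 2: /e/ before nasal /m/ → [ẽ]

[õɲõɲtʃ+õɲtʃẽm]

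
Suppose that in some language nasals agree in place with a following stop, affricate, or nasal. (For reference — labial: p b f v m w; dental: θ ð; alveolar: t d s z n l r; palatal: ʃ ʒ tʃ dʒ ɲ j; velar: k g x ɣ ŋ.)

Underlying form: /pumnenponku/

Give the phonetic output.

/m/ before /n/ (alveolar) → [n]
/n/ before /p/ (labial) → [m]
/n/ before /k/ (velar) → [ŋ]

[punnempoŋku]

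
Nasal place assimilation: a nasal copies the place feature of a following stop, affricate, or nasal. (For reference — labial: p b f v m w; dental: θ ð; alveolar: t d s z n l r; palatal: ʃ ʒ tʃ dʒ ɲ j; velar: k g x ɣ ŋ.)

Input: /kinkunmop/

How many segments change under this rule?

2

/n/ before /k/ (velar) → [ŋ]
/n/ before /m/ (labial) → [m]
2 segments change.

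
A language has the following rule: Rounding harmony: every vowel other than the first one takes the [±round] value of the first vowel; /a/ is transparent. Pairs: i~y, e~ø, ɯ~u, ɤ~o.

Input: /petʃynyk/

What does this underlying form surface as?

/y/ harmonizes with /e/ ([-round]) → [i]
/y/ harmonizes with /e/ ([-round]) → [i]

[petʃinik]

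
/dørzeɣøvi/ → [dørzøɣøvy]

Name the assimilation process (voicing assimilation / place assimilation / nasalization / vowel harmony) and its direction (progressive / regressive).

vowel harmony, progressive

/e/→[ø] /i/→[y].
Vowels agree with the first vowel, so the harmony is progressive.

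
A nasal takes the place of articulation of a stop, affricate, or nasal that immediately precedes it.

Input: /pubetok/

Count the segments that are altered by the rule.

No segment meets the rule's conditions.

0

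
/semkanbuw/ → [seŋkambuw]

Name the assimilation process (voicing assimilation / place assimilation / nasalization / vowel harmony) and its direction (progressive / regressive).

/m/→[ŋ] /n/→[m].
Each target copies a feature from the following segment, so the direction is regressive.

place assimilation, regressive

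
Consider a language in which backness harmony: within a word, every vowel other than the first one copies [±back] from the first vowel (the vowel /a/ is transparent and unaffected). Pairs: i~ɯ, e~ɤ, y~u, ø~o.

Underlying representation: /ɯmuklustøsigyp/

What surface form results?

[ɯmuklustosɯgup]

/ø/ harmonizes with /ɯ/ ([+back]) → [o]
/i/ harmonizes with /ɯ/ ([+back]) → [ɯ]
/y/ harmonizes with /ɯ/ ([+back]) → [u]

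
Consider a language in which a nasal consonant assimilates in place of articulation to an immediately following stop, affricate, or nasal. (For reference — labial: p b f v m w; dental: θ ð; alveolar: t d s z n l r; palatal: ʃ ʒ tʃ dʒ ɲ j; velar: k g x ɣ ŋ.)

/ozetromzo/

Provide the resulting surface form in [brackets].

[ozetromzo]

no segment meets the rule's conditions; no change.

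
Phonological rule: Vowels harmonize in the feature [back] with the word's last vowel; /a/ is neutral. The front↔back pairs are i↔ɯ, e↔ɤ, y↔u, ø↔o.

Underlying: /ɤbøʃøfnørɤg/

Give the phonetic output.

/ø/ harmonizes with /ɤ/ ([+back]) → [o]
/ø/ harmonizes with /ɤ/ ([+back]) → [o]
/ø/ harmonizes with /ɤ/ ([+back]) → [o]

[ɤboʃofnorɤg]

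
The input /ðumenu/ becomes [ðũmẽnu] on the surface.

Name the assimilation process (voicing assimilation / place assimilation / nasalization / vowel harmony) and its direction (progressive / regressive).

/u/→[ũ] /e/→[ẽ].
Each target copies a feature from the following segment, so the direction is regressive.

nasalization, regressive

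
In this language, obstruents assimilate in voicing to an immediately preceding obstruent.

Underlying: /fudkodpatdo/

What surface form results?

[fudgodbatto]

/k/ after /d/ (voiced) → [g]
/p/ after /d/ (voiced) → [b]
/d/ after /t/ (voiceless) → [t]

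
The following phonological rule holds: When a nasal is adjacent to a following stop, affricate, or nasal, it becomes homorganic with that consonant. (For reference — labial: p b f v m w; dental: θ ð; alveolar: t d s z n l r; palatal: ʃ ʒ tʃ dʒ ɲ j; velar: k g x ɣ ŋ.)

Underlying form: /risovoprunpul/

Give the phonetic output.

[risovoprumpul]

/n/ before /p/ (labial) → [m]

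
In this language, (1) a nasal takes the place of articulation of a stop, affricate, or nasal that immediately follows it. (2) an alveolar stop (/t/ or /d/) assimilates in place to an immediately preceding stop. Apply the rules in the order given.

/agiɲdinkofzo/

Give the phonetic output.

Rule 1: /ɲ/ before /d/ (alveolar) → [n]
Rule 1: /n/ before /k/ (velar) → [ŋ]
After rule 1: agindiŋkofzo
Rule 2: no segment meets the rule's conditions; no change.

[agindiŋkofzo]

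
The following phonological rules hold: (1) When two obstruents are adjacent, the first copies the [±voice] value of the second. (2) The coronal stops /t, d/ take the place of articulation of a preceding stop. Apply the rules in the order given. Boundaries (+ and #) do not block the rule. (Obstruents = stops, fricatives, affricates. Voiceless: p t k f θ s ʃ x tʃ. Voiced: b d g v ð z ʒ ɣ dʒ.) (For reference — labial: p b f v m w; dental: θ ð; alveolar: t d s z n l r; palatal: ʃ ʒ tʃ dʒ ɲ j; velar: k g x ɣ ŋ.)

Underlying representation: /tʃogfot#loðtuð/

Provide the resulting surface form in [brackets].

[tʃokfot#loθtuð]

Rule 1: /g/ before /f/ (voiceless) → [k]
Rule 1: /ð/ before /t/ (voiceless) → [θ]
After rule 1: tʃokfot#loθtuð
Rule 2: no segment meets the rule's conditions; no change.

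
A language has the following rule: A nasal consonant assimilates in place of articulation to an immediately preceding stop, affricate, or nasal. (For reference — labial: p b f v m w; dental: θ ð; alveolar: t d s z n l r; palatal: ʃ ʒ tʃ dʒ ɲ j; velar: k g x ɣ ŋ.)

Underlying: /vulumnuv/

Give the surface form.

[vulummuv]

/n/ after /m/ (labial) → [m]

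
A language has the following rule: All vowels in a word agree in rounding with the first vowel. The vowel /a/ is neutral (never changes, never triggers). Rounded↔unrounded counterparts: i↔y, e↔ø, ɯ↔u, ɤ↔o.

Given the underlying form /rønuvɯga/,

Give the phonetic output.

[rønuvuga]

/ɯ/ harmonizes with /ø/ ([+round]) → [u]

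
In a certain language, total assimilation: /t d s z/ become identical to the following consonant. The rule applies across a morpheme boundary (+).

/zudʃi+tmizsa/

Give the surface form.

[zuʃʃi+mmissa]

/d/ before /ʃ/ → [ʃ] (total assimilation)
/t/ before /m/ → [m] (total assimilation)
/z/ before /s/ → [s] (total assimilation)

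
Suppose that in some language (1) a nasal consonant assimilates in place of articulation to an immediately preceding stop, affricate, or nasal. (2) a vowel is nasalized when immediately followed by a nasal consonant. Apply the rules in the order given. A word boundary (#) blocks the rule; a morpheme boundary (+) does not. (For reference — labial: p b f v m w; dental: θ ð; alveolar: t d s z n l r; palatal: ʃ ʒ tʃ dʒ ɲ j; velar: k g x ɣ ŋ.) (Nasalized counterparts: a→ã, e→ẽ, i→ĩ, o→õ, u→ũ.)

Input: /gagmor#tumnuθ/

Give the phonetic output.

[gagŋor#tũmmuθ]

Rule 1: /m/ after /g/ (velar) → [ŋ]
Rule 1: /n/ after /m/ (labial) → [m]
After rule 1: gagŋor#tummuθ
Rule 2: /u/ before nasal /m/ → [ũ]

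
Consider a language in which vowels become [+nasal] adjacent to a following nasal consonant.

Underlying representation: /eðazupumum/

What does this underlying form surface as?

/u/ before nasal /m/ → [ũ]
/u/ before nasal /m/ → [ũ]

[eðazupũmũm]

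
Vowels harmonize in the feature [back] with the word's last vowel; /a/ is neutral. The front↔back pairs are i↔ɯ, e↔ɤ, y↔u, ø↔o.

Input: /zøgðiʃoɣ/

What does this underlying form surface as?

[zogðɯʃoɣ]

/ø/ harmonizes with /o/ ([+back]) → [o]
/i/ harmonizes with /o/ ([+back]) → [ɯ]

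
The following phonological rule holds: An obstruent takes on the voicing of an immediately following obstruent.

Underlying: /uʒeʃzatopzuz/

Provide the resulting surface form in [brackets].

[uʒeʒzatobzuz]

/ʃ/ before /z/ (voiced) → [ʒ]
/p/ before /z/ (voiced) → [b]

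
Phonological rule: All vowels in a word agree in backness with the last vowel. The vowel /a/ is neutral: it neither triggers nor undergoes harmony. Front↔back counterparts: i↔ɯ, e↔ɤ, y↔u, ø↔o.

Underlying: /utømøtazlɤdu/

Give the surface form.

/ø/ harmonizes with /u/ ([+back]) → [o]
/ø/ harmonizes with /u/ ([+back]) → [o]

[utomotazlɤdu]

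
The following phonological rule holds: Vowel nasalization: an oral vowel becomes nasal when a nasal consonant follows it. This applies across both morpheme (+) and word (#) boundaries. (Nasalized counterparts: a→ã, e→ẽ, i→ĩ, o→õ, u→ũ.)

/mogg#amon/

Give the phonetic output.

/a/ before nasal /m/ → [ã]
/o/ before nasal /n/ → [õ]

[mogg#ãmõn]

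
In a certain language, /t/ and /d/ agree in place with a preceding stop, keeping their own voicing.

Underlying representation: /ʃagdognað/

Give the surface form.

[ʃaggognað]

/d/ after /g/ (velar) → [g]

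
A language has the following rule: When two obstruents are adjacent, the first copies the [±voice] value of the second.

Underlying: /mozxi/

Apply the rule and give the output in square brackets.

/z/ before /x/ (voiceless) → [s]

[mosxi]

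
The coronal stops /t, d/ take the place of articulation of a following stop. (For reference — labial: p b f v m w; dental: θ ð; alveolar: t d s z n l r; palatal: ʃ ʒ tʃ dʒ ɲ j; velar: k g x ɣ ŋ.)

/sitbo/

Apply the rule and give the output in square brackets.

[sipbo]

/t/ before /b/ (labial) → [p]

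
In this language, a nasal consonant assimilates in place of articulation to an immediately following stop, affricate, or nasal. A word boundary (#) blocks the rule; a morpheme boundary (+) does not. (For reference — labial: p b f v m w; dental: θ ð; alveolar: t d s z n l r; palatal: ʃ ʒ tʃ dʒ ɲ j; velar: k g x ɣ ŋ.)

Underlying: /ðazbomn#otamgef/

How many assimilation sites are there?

/m/ before /n/ (alveolar) → [n]
/m/ before /g/ (velar) → [ŋ]
2 segments change.

2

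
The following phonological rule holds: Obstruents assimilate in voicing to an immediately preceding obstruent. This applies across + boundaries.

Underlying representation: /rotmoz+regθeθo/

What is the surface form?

[rotmoz+regðeθo]

/θ/ after /g/ (voiced) → [ð]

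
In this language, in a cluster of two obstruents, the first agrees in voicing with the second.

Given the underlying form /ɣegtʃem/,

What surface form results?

[ɣektʃem]

/g/ before /tʃ/ (voiceless) → [k]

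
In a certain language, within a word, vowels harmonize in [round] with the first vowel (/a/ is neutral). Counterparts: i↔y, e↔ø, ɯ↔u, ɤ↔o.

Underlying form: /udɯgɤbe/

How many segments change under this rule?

/ɯ/ harmonizes with /u/ ([+round]) → [u]
/ɤ/ harmonizes with /u/ ([+round]) → [o]
/e/ harmonizes with /u/ ([+round]) → [ø]
3 segments change.

3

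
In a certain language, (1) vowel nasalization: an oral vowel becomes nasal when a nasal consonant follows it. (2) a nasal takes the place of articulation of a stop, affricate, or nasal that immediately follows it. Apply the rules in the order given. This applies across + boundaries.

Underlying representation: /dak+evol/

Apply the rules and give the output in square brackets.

Rule 1: no segment meets the rule's conditions; no change.
After rule 1: dak+evol
Rule 2: no segment meets the rule's conditions; no change.

[dak+evol]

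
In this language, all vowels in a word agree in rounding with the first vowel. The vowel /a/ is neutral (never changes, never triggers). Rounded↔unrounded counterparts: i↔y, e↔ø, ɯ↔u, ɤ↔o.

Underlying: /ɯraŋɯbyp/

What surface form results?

/y/ harmonizes with /ɯ/ ([-round]) → [i]

[ɯraŋɯbip]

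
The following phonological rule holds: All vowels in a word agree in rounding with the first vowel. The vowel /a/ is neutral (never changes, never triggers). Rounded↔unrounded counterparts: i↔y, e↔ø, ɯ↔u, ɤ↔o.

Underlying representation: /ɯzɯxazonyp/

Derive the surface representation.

/o/ harmonizes with /ɯ/ ([-round]) → [ɤ]
/y/ harmonizes with /ɯ/ ([-round]) → [i]

[ɯzɯxazɤnip]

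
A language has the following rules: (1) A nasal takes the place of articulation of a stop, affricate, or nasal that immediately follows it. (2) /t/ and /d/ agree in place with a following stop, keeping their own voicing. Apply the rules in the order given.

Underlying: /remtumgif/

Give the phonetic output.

Rule 1: /m/ before /t/ (alveolar) → [n]
Rule 1: /m/ before /g/ (velar) → [ŋ]
After rule 1: rentuŋgif
Rule 2: no segment meets the rule's conditions; no change.

[rentuŋgif]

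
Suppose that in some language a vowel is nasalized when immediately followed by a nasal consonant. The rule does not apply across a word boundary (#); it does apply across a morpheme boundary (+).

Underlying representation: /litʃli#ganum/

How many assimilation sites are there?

2

/a/ before nasal /n/ → [ã]
/u/ before nasal /m/ → [ũ]
2 segments change.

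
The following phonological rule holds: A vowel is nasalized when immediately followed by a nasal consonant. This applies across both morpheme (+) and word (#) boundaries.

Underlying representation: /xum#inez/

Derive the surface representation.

[xũm#ĩnez]

/u/ before nasal /m/ → [ũ]
/i/ before nasal /n/ → [ĩ]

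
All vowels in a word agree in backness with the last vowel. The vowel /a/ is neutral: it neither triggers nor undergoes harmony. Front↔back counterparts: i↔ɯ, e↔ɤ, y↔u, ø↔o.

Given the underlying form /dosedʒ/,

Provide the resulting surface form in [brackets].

/o/ harmonizes with /e/ ([-back]) → [ø]

[døsedʒ]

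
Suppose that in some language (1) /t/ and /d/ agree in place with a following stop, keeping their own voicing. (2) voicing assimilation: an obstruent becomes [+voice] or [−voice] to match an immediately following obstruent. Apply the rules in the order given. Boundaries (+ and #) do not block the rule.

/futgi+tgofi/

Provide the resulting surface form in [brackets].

Rule 1: /t/ before /g/ (velar) → [k]
Rule 1: /t/ before /g/ (velar) → [k]
After rule 1: fukgi+kgofi
Rule 2: /k/ before /g/ (voiced) → [g]
Rule 2: /k/ before /g/ (voiced) → [g]

[fuggi+ggofi]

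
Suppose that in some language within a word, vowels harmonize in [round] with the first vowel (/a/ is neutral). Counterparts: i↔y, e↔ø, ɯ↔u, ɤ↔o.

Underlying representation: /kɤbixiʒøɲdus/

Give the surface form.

[kɤbixiʒeɲdɯs]

/ø/ harmonizes with /ɤ/ ([-round]) → [e]
/u/ harmonizes with /ɤ/ ([-round]) → [ɯ]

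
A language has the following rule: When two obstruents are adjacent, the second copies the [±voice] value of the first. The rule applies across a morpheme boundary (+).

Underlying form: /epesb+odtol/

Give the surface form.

/b/ after /s/ (voiceless) → [p]
/t/ after /d/ (voiced) → [d]

[epesp+oddol]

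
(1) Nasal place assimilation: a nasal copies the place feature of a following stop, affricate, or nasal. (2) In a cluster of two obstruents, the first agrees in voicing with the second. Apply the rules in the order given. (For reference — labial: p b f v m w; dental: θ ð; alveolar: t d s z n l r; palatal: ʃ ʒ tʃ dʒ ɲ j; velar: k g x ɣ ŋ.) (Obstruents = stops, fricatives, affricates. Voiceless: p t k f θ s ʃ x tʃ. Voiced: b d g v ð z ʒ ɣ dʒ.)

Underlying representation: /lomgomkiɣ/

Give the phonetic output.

[loŋgoŋkiɣ]

Rule 1: /m/ before /g/ (velar) → [ŋ]
Rule 1: /m/ before /k/ (velar) → [ŋ]
After rule 1: loŋgoŋkiɣ
Rule 2: no segment meets the rule's conditions; no change.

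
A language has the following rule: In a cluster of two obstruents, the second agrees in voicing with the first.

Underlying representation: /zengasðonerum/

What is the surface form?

[zengasθonerum]

/ð/ after /s/ (voiceless) → [θ]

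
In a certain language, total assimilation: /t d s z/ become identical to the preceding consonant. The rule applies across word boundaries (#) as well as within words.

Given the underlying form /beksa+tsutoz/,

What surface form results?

[bekka+ttutoz]

/s/ after /k/ → [k] (total assimilation)
/s/ after /t/ → [t] (total assimilation)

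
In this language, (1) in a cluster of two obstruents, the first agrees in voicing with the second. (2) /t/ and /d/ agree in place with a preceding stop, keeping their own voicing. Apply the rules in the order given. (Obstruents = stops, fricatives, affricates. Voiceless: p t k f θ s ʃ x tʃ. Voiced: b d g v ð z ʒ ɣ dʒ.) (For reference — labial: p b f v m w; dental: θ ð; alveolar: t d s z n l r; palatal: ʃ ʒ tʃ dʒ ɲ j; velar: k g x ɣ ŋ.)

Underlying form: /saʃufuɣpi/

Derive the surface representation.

Rule 1: /ɣ/ before /p/ (voiceless) → [x]
After rule 1: saʃufuxpi
Rule 2: no segment meets the rule's conditions; no change.

[saʃufuxpi]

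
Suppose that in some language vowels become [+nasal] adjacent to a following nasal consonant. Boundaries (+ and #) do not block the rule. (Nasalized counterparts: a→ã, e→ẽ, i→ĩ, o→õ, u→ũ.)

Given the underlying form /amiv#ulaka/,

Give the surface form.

[ãmiv#ulaka]

/a/ before nasal /m/ → [ã]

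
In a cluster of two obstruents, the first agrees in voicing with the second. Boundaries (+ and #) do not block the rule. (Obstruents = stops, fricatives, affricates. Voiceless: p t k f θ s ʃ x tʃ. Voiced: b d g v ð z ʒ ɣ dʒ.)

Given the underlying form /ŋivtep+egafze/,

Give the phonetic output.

/v/ before /t/ (voiceless) → [f]
/f/ before /z/ (voiced) → [v]

[ŋiftep+egavze]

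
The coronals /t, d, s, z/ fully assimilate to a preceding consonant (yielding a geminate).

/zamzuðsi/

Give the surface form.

/z/ after /m/ → [m] (total assimilation)
/s/ after /ð/ → [ð] (total assimilation)

[zammuðði]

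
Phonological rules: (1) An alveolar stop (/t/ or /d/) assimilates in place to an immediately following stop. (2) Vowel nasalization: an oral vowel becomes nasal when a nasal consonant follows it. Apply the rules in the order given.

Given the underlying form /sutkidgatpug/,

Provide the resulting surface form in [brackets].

[sukkiggappug]

Rule 1: /t/ before /k/ (velar) → [k]
Rule 1: /d/ before /g/ (velar) → [g]
Rule 1: /t/ before /p/ (labial) → [p]
After rule 1: sukkiggappug
Rule 2: no segment meets the rule's conditions; no change.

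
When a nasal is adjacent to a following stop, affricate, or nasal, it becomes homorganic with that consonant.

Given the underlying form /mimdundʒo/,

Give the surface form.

[minduɲdʒo]

/m/ before /d/ (alveolar) → [n]
/n/ before /dʒ/ (palatal) → [ɲ]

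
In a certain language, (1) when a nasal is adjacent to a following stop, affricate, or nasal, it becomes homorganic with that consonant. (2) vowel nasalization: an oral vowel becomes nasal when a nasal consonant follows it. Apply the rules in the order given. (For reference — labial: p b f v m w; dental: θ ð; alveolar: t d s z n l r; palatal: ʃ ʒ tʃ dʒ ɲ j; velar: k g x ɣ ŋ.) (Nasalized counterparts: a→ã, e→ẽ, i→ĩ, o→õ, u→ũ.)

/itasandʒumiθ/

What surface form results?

Rule 1: /n/ before /dʒ/ (palatal) → [ɲ]
After rule 1: itasaɲdʒumiθ
Rule 2: /a/ before nasal /ɲ/ → [ã]
Rule 2: /u/ before nasal /m/ → [ũ]

[itasãɲdʒũmiθ]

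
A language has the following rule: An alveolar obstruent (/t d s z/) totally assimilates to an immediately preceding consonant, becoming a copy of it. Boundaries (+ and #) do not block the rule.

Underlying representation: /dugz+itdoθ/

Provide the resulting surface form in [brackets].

[dugg+ittoθ]

/z/ after /g/ → [g] (total assimilation)
/d/ after /t/ → [t] (total assimilation)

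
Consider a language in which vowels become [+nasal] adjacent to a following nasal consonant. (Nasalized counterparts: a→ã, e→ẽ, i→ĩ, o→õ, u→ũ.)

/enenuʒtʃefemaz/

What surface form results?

/e/ before nasal /n/ → [ẽ]
/e/ before nasal /n/ → [ẽ]
/e/ before nasal /m/ → [ẽ]

[ẽnẽnuʒtʃefẽmaz]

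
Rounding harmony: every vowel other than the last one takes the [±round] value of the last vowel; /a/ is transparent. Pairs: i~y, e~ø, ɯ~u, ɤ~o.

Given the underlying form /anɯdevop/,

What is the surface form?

[anudøvop]

/ɯ/ harmonizes with /o/ ([+round]) → [u]
/e/ harmonizes with /o/ ([+round]) → [ø]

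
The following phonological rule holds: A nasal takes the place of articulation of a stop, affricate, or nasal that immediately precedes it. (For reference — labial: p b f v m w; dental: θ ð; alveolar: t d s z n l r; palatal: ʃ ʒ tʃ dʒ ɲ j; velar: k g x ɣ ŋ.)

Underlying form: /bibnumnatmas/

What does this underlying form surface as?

/n/ after /b/ (labial) → [m]
/n/ after /m/ (labial) → [m]
/m/ after /t/ (alveolar) → [n]

[bibmummatnas]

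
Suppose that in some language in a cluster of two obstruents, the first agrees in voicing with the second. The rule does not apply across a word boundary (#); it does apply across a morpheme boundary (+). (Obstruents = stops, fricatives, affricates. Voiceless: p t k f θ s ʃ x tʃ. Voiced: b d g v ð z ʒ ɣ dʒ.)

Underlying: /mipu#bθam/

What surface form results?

[mipu#pθam]

/b/ before /θ/ (voiceless) → [p]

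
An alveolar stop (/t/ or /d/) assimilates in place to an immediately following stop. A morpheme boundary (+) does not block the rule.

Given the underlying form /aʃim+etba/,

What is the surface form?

[aʃim+epba]

/t/ before /b/ (labial) → [p]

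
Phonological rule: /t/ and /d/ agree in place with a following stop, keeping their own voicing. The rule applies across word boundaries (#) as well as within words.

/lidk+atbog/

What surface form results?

/d/ before /k/ (velar) → [g]
/t/ before /b/ (labial) → [p]

[ligk+apbog]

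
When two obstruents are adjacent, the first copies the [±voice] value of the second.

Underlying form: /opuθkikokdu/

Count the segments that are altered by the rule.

1

/k/ before /d/ (voiced) → [g]
1 segment changes.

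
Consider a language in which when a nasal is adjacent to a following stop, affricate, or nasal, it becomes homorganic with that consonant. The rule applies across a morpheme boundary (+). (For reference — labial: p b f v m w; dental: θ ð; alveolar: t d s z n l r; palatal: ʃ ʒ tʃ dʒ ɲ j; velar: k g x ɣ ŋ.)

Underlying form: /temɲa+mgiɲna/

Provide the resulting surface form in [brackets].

/m/ before /ɲ/ (palatal) → [ɲ]
/m/ before /g/ (velar) → [ŋ]
/ɲ/ before /n/ (alveolar) → [n]

[teɲɲa+ŋginna]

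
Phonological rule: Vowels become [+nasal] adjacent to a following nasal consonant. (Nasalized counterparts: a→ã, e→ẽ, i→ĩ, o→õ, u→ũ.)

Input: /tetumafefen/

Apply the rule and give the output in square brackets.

[tetũmafefẽn]

/u/ before nasal /m/ → [ũ]
/e/ before nasal /n/ → [ẽ]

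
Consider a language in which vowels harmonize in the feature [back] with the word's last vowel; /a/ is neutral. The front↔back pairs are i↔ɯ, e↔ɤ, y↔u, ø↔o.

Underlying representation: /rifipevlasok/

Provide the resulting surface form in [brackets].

/i/ harmonizes with /o/ ([+back]) → [ɯ]
/i/ harmonizes with /o/ ([+back]) → [ɯ]
/e/ harmonizes with /o/ ([+back]) → [ɤ]

[rɯfɯpɤvlasok]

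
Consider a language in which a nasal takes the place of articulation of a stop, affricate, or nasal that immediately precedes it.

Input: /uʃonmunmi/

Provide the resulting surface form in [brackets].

[uʃonnunni]

/m/ after /n/ (alveolar) → [n]
/m/ after /n/ (alveolar) → [n]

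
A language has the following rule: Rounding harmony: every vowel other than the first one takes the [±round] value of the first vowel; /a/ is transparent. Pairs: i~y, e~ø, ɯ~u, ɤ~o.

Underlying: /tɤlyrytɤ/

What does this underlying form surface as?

/y/ harmonizes with /ɤ/ ([-round]) → [i]
/y/ harmonizes with /ɤ/ ([-round]) → [i]

[tɤliritɤ]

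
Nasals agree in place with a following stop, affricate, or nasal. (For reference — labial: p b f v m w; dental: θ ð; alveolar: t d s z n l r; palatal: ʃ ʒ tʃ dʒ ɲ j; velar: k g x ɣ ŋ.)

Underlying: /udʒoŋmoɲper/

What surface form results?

/ŋ/ before /m/ (labial) → [m]
/ɲ/ before /p/ (labial) → [m]

[udʒommomper]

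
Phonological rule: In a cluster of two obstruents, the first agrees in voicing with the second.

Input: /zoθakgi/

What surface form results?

[zoθaggi]

/k/ before /g/ (voiced) → [g]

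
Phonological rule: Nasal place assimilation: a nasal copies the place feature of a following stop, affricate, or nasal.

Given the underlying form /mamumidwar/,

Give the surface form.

[mamumidwar]

no segment meets the rule's conditions; no change.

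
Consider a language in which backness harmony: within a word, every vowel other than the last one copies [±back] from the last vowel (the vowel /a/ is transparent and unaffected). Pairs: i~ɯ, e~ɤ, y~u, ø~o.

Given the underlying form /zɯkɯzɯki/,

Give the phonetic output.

/ɯ/ harmonizes with /i/ ([-back]) → [i]
/ɯ/ harmonizes with /i/ ([-back]) → [i]
/ɯ/ harmonizes with /i/ ([-back]) → [i]

[zikiziki]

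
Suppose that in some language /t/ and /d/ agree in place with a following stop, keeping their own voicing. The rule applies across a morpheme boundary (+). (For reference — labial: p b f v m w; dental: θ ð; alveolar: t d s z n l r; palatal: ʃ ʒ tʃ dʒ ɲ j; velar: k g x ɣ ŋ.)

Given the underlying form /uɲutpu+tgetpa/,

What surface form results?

/t/ before /p/ (labial) → [p]
/t/ before /g/ (velar) → [k]
/t/ before /p/ (labial) → [p]

[uɲuppu+kgeppa]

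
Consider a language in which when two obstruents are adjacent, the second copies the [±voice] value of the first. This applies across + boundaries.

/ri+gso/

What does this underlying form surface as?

[ri+gzo]

/s/ after /g/ (voiced) → [z]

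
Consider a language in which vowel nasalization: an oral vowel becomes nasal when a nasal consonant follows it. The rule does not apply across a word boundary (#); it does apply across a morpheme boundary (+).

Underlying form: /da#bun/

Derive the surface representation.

[da#bũn]

/u/ before nasal /n/ → [ũ]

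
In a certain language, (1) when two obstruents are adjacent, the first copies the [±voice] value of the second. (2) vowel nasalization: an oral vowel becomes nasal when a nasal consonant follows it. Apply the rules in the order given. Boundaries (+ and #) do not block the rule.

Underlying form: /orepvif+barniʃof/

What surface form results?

[orebviv+barniʃof]

Rule 1: /p/ before /v/ (voiced) → [b]
Rule 1: /f/ before /b/ (voiced) → [v]
After rule 1: orebviv+barniʃof
Rule 2: no segment meets the rule's conditions; no change.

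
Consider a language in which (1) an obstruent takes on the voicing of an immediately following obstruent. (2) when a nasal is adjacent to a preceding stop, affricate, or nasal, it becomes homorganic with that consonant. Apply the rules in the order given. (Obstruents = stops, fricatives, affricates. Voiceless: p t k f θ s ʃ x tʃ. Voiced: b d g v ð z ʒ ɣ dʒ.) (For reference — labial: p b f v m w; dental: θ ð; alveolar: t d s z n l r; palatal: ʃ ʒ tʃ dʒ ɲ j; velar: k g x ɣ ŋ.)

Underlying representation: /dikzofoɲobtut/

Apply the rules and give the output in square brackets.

[digzofoɲoptut]

Rule 1: /k/ before /z/ (voiced) → [g]
Rule 1: /b/ before /t/ (voiceless) → [p]
After rule 1: digzofoɲoptut
Rule 2: no segment meets the rule's conditions; no change.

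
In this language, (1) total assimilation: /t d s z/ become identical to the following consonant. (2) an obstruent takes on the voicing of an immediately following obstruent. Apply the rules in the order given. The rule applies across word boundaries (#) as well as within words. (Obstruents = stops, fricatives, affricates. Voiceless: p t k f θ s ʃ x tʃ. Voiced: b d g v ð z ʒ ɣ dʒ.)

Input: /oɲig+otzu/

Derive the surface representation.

[oɲig+ozzu]

Rule 1: /t/ before /z/ → [z] (total assimilation)
After rule 1: oɲig+ozzu
Rule 2: no segment meets the rule's conditions; no change.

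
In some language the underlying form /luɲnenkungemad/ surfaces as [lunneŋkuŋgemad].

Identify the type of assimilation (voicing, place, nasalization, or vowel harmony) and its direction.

place assimilation, regressive

/ɲ/→[n] /n/→[ŋ] /n/→[ŋ].
Each target copies a feature from the following segment, so the direction is regressive.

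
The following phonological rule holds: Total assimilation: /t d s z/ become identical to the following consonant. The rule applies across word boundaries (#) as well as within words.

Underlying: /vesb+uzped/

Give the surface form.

[vebb+upped]

/s/ before /b/ → [b] (total assimilation)
/z/ before /p/ → [p] (total assimilation)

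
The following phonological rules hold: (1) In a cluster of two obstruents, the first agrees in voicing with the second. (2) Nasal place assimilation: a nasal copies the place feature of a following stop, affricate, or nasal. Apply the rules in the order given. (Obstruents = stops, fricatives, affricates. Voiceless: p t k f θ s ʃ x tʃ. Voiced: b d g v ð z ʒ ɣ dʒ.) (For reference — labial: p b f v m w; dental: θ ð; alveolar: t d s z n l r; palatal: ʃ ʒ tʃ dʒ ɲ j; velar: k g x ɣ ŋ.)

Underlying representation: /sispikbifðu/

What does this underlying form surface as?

[sispigbivðu]

Rule 1: /k/ before /b/ (voiced) → [g]
Rule 1: /f/ before /ð/ (voiced) → [v]
After rule 1: sispigbivðu
Rule 2: no segment meets the rule's conditions; no change.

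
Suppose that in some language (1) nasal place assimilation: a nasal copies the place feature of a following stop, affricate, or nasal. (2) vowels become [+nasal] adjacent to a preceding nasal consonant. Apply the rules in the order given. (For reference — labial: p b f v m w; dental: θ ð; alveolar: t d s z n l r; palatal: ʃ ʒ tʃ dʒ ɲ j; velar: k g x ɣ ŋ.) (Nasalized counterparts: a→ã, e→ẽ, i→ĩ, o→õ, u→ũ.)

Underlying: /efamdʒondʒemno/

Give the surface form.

Rule 1: /m/ before /dʒ/ (palatal) → [ɲ]
Rule 1: /n/ before /dʒ/ (palatal) → [ɲ]
Rule 1: /m/ before /n/ (alveolar) → [n]
After rule 1: efaɲdʒoɲdʒenno
Rule 2: /o/ after nasal /n/ → [õ]

[efaɲdʒoɲdʒennõ]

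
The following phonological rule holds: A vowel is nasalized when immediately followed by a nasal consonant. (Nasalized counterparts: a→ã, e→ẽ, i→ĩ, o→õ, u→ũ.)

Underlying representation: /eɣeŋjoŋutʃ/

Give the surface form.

/e/ before nasal /ŋ/ → [ẽ]
/o/ before nasal /ŋ/ → [õ]

[eɣẽŋjõŋutʃ]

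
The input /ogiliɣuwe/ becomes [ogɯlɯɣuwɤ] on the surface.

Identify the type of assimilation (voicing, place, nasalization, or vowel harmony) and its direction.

vowel harmony, progressive

/i/→[ɯ] /i/→[ɯ] /e/→[ɤ].
Vowels agree with the first vowel, so the harmony is progressive.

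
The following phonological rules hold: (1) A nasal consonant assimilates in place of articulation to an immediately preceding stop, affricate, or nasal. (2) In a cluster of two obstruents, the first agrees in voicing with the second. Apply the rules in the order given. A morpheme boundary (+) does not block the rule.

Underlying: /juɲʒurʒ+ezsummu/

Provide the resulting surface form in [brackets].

[juɲʒurʒ+essummu]

Rule 1: no segment meets the rule's conditions; no change.
After rule 1: juɲʒurʒ+ezsummu
Rule 2: /z/ before /s/ (voiceless) → [s]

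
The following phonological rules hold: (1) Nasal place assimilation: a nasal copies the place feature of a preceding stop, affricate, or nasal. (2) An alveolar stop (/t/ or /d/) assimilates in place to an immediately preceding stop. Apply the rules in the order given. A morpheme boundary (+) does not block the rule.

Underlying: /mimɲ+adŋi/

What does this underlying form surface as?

[mimm+adni]

Rule 1: /ɲ/ after /m/ (labial) → [m]
Rule 1: /ŋ/ after /d/ (alveolar) → [n]
After rule 1: mimm+adni
Rule 2: no segment meets the rule's conditions; no change.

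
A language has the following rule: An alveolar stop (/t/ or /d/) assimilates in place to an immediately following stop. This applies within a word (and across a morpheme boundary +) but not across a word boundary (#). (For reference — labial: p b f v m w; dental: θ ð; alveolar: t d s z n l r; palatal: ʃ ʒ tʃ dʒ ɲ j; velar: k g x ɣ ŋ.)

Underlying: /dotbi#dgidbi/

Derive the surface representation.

[dopbi#ggibbi]

/t/ before /b/ (labial) → [p]
/d/ before /g/ (velar) → [g]
/d/ before /b/ (labial) → [b]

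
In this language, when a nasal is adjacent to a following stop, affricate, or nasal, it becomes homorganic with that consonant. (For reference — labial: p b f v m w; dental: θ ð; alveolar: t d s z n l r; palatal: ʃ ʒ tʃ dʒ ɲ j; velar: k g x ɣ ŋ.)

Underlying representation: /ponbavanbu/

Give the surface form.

[pombavambu]

/n/ before /b/ (labial) → [m]
/n/ before /b/ (labial) → [m]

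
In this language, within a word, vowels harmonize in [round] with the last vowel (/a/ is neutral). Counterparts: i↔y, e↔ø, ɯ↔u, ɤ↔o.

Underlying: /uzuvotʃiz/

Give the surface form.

[ɯzɯvɤtʃiz]

/u/ harmonizes with /i/ ([-round]) → [ɯ]
/u/ harmonizes with /i/ ([-round]) → [ɯ]
/o/ harmonizes with /i/ ([-round]) → [ɤ]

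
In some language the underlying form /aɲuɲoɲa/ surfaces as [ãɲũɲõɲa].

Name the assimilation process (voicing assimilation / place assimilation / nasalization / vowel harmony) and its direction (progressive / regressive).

/a/→[ã] /u/→[ũ] /o/→[õ].
Each target copies a feature from the following segment, so the direction is regressive.

nasalization, regressive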